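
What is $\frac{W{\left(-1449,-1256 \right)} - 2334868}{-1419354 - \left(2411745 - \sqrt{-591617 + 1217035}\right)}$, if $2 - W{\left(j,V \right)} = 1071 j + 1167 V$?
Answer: $- \frac{2615740308735}{14677318922383} - \frac{682765 \sqrt{625418}}{14677318922383} \approx -0.17825$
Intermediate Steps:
$W{\left(j,V \right)} = 2 - 1167 V - 1071 j$ ($W{\left(j,V \right)} = 2 - \left(1071 j + 1167 V\right) = 2 - 1167 V - 1071 j$)
$\frac{W{\left(-1449,-1256 \right)} - 2334868}{-1419354 - \left(2411745 - \sqrt{-591617 + 1217035}\right)} = \frac{\left(2 - -1465752 - -1551879\right) - 2334868}{-1419354 - \left(2411745 - \sqrt{-591617 + 1217035}\right)} = \frac{\left(2 + 1465752 + 1551879\right) - 2334868}{-1419354 - \left(2411745 - \sqrt{625418}\right)} = \frac{3017633 - 2334868}{-3831099 + \sqrt{625418}} = \frac{682765}{-3831099 + \sqrt{625418}}$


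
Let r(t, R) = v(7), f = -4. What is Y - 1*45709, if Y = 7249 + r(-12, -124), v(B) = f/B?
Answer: -269224/7 ≈ -38461.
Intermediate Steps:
v(B) = -4/B
r(t, R) = -4/7
Y = 50739/7 (Y = 7249 - 4/7 = 50739/7 ≈ 7248.4)
Y - 1*45709 = 50739/7 - 1*45709 = 50739/7 - 45709 = -269224/7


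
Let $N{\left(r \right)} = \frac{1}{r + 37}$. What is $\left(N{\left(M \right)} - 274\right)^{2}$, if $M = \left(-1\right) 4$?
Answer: $\frac{81739681}{1089} \approx 75059.0$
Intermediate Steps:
$M = -4$
$N{\left(r \right)} = \frac{1}{37 + r}$
$\left(N{\left(M \right)} - 274\right)^{2} = \left(\frac{1}{37 - 4} - 274\right)^{2} = \left(\frac{1}{33} - 274\right)^{2} = \left(- \frac{9041}{33}\right)^{2} = \frac{81739681}{1089}$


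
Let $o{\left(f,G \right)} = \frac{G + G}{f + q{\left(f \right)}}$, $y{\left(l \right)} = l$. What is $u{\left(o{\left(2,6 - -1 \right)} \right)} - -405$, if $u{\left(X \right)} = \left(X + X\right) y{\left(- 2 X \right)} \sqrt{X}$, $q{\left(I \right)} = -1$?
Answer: $405 - 784 \sqrt{14} \approx -2528.5$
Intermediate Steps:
$o{\left(f,G \right)} = \frac{2 G}{-1 + f}$ ($o{\left(f,G \right)} = \frac{G + G}{f - 1} = \frac{2 G}{-1 + f}$)
$u{\left(X \right)} = - 4 X^{\frac{5}{2}}$ ($u{\left(X \right)} = \left(X + X\right) \left(- 2 X\right) \sqrt{X} = 2 X \left(- 2 X\right) \sqrt{X} = - 4 X^{2} \sqrt{X} = - 4 X^{\frac{5}{2}}$)
$u{\left(o{\left(2,6 - -1 \right)} \right)} - -405 = - 4 \left(\frac{2 \left(6 - -1\right)}{-1 + 2}\right)^{\frac{5}{2}} - -405 = - 4 \left(\frac{2 \left(6 + 1\right)}{1}\right)^{\frac{5}{2}} + 405 = - 4 \left(2 \cdot 7 \cdot 1\right)^{\frac{5}{2}} + 405 = - 4 \cdot 14^{\frac{5}{2}} + 405 = - 4 \cdot 196 \sqrt{14} + 405 = - 784 \sqrt{14} + 405 = 405 - 784 \sqrt{14}$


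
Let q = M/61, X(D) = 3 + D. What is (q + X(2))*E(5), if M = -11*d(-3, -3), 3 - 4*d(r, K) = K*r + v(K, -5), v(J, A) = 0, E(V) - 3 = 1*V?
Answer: 2572/61 ≈ 42.164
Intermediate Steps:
E(V) = 3 + V (E(V) = 3 + 1*V = 3 + V)
d(r, K) = ¾ - K*r/4 (d(r, K) = ¾ - (K*r + 0)/4 = ¾ - K*r/4)
M = 33/2 (M = -11*(¾ - ¼*(-3)*(-3)) = -11*(¾ - 9/4) = -11*(-3/2) = 33/2 ≈ 16.500)
q = 33/122 (q = (33/2)/61 = (33/2)*(1/61) = 33/122 ≈ 0.27049)
(q + X(2))*E(5) = (33/122 + (3 + 2))*(3 + 5) = (33/122 + 5)*8 = (643/122)*8 = 2572/61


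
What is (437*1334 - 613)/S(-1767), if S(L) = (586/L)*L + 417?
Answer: 582345/1003 ≈ 580.60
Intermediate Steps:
S(L) = 1003 (S(L) = 586 + 417 = 1003)
(437*1334 - 613)/S(-1767) = (437*1334 - 613)/1003 = (582958 - 613)*(1/1003) = 582345*(1/1003) = 582345/1003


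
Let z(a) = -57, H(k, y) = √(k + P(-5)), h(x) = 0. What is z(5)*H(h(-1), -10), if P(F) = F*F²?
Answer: -285*I*√5 ≈ -637.28*I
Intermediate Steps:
P(F) = F³
H(k, y) = √(-125 + k) (H(k, y) = √(k + (-5)³) = √(k - 125) = √(-125 + k))
z(5)*H(h(-1), -10) = -57*√(-125 + 0) = -285*I*√5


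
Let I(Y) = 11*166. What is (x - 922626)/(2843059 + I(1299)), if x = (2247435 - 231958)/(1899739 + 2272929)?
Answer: -3849809970691/11870760603180 ≈ -0.32431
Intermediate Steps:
I(Y) = 1826
x = 2015477/4172668 ≈ 0.48302
(x - 922626)/(2843059 + I(1299)) = (2015477/4172668 - 922626)/(2843059 + 1826) = -3849809970691/4172668/2844885 = -3849809970691/4172668*1/2844885 = -3849809970691/11870760603180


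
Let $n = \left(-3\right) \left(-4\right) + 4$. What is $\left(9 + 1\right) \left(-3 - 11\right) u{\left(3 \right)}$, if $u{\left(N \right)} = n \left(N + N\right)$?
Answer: $-13440$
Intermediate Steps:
$n = 16$ ($n = 12 + 4 = 16$)
$u{\left(N \right)} = 32 N$ ($u{\left(N \right)} = 16 \left(N + N\right) = 16 \cdot 2 N = 32 N$)
$\left(9 + 1\right) \left(-3 - 11\right) u{\left(3 \right)} = \left(9 + 1\right) \left(-3 - 11\right) 32 \cdot 3 = 10 \left(-3 - 11\right) 96 = 10 \left(-14\right) 96 = \left(-140\right) 96 = -13440$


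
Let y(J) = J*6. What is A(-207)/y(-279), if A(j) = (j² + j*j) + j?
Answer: -9499/186 ≈ -51.070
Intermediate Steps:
y(J) = 6*J
A(j) = j + 2*j² (A(j) = (j² + j²) + j = 2*j² + j = j + 2*j²)
A(-207)/y(-279) = (-207*(1 + 2*(-207)))/((6*(-279))) = -207*(1 - 414)/(-1674) = -207*(-413)*(-1/1674) = 85491*(-1/1674) = -9499/186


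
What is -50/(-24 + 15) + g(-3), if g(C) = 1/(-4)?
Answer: 191/36 ≈ 5.3056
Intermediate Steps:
g(C) = -1/4
-50/(-24 + 15) + g(-3) = -50/(-24 + 15) - 1/4 = -50/(-9) - 1/4 = -50*(-1/9) - 1/4 = 50/9 - 1/4 = 191/36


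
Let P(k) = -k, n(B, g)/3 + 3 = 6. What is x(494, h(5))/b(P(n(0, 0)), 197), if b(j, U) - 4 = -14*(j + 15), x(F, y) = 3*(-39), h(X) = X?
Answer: 117/80 ≈ 1.4625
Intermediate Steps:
x(F, y) = -117
n(B, g) = 9 (n(B, g) = -9 + 3*6 = -9 + 18 = 9)
b(j, U) = -206 - 14*j (b(j, U) = 4 - 14*(j + 15) = 4 - 14*(15 + j) = 4 + (-210 - 14*j) = -206 - 14*j)
x(494, h(5))/b(P(n(0, 0)), 197) = -117/(-206 - (-14)*9) = -117/(-206 - 14*(-9)) = -117/(-206 + 126) = -117/(-80) = -117*(-1/80) = 117/80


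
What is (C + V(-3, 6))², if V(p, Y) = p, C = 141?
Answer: 19044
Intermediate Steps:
(C + V(-3, 6))² = (141 - 3)² = 138² = 19044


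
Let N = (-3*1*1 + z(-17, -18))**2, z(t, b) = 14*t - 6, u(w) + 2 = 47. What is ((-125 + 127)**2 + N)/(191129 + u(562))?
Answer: 61013/191174 ≈ 0.31915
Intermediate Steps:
u(w) = 45 (u(w) = -2 + 47 = 45)
z(t, b) = -6 + 14*t
N = 61009 (N = (-3*1*1 + (-6 + 14*(-17)))**2 = (-3*1 + (-6 - 238))**2 = (-3 - 244)**2 = (-247)**2 = 61009)
((-125 + 127)**2 + N)/(191129 + u(562)) = ((-125 + 127)**2 + 61009)/(191129 + 45) = (2**2 + 61009)/191174 = (4 + 61009)*(1/191174) = 61013*(1/191174) = 61013/191174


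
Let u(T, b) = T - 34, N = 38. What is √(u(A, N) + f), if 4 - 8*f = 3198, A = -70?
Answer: I*√2013/2 ≈ 22.433*I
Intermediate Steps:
f = -1597/4 (f = ½ - ⅛*3198 = ½ - 1599/4 = -1597/4 ≈ -399.25)
u(T, b) = -34 + T
√(u(A, N) + f) = √((-34 - 70) - 1597/4) = √(-104 - 1597/4) = √(-2013/4) = I*√2013/2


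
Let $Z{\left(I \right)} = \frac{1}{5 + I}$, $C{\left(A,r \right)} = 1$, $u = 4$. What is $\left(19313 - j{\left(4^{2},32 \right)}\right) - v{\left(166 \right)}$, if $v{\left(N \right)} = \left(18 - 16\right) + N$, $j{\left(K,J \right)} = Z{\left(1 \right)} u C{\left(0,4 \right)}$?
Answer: $\frac{57433}{3} \approx 19144.0$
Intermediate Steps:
$j{\left(K,J \right)} = \frac{2}{3}$ ($j{\left(K,J \right)} = \frac{1}{5 + 1} \cdot 4 \cdot 1 = \frac{1}{6} \cdot 4 \cdot 1 = \frac{2}{3} \cdot 1 = \frac{2}{3}$)
$v{\left(N \right)} = 2 + N$
$\left(19313 - j{\left(4^{2},32 \right)}\right) - v{\left(166 \right)} = \left(19313 - \frac{2}{3}\right) - \left(2 + 166\right) = \left(19313 - \frac{2}{3}\right) - 168 = \frac{57937}{3} - 168 = \frac{57433}{3}$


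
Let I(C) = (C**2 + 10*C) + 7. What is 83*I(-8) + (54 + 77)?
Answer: -616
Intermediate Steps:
I(C) = 7 + C**2 + 10*C
83*I(-8) + (54 + 77) = 83*(7 + (-8)**2 + 10*(-8)) + (54 + 77) = 83*(7 + 64 - 80) + 131 = 83*(-9) + 131 = -747 + 131 = -616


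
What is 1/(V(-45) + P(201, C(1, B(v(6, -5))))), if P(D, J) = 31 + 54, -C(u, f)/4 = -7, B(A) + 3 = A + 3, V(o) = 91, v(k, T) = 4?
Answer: 1/176 ≈ 0.0056818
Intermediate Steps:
B(A) = A (B(A) = -3 + (A + 3) = -3 + (3 + A) = A)
C(u, f) = 28 (C(u, f) = -4*(-7) = 28)
P(D, J) = 85
1/(V(-45) + P(201, C(1, B(v(6, -5))))) = 1/(91 + 85) = 1/176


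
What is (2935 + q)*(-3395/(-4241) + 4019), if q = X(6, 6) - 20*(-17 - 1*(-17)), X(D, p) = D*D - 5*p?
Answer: 50138091534/4241 ≈ 1.1822e+7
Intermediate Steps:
X(D, p) = D² - 5*p
q = 6 (q = (6² - 5*6) - 20*(-17 - 1*(-17)) = (36 - 30) - 20*(-17 + 17) = 6 - 20*0 = 6 + 0 = 6)
(2935 + q)*(-3395/(-4241) + 4019) = (2935 + 6)*(-3395/(-4241) + 4019) = 2941*(-3395*(-1/4241) + 4019) = 2941*(3395/4241 + 4019) = 2941*(17047974/4241) = 50138091534/4241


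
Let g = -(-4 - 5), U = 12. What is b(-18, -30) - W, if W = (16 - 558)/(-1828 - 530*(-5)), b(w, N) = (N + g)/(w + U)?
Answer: 3419/822 ≈ 4.1594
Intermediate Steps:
g = 9 (g = -1*(-9) = 9)
b(w, N) = (9 + N)/(12 + w) (b(w, N) = (N + 9)/(w + 12) = (9 + N)/(12 + w))
W = -271/411 (W = -542/(-1828 + 2650) = -542/822 = -542*1/822 = -271/411 ≈ -0.65937)
b(-18, -30) - W = (9 - 30)/(12 - 18) - 1*(-271/411) = -21/(-6) + 271/411 = -⅙*(-21) + 271/411 = 7/2 + 271/411 = 3419/822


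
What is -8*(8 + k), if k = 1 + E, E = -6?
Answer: -24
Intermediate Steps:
k = -5 (k = 1 - 6 = -5)
-8*(8 + k) = -8*(8 - 5) = -8*3 = -24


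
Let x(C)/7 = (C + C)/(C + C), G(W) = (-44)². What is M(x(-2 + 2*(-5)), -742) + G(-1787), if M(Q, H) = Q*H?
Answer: -3258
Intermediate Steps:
G(W) = 1936
x(C) = 7 (x(C) = 7*((C + C)/(C + C)) = 7*((2*C)/((2*C))) = 7*((2*C)*(1/(2*C))) = 7*1 = 7)
M(Q, H) = H*Q
M(x(-2 + 2*(-5)), -742) + G(-1787) = -742*7 + 1936 = -5194 + 1936 = -3258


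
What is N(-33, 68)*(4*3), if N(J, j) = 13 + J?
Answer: -240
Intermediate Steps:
N(-33, 68)*(4*3) = (13 - 33)*(4*3) = -20*12 = -240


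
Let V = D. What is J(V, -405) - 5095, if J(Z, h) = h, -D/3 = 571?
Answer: -5500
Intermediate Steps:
D = -1713 (D = -3*571 = -1713)
V = -1713
J(V, -405) - 5095 = -405 - 5095 = -5500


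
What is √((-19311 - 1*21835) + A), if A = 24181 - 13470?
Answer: I*√30435 ≈ 174.46*I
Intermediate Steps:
A = 10711
√((-19311 - 1*21835) + A) = √((-19311 - 1*21835) + 10711) = √((-19311 - 21835) + 10711) = √(-41146 + 10711) = √(-30435) = I*√30435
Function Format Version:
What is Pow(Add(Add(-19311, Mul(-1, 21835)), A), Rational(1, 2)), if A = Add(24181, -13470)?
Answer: Mul(I, Pow(30435, Rational(1, 2))) ≈ Mul(174.46, I)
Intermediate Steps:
A = 10711
Pow(Add(Add(-19311, Mul(-1, 21835)), A), Rational(1, 2)) = Pow(Add(Add(-19311, Mul(-1, 21835)), 10711), Rational(1, 2)) = Pow(Add(Add(-19311, -21835), 10711), Rational(1, 2)) = Pow(Add(-41146, 10711), Rational(1, 2)) = Pow(-30435, Rational(1, 2)) = Mul(I, Pow(30435, Rational(1, 2)))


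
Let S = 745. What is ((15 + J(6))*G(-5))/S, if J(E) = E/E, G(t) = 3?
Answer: 48/745 ≈ 0.064430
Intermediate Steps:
J(E) = 1
((15 + J(6))*G(-5))/S = ((15 + 1)*3)/745 = (16*3)*(1/745) = 48*(1/745) = 48/745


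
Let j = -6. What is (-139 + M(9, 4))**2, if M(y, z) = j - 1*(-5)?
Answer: 19600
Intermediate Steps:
M(y, z) = -1 (M(y, z) = -6 - 1*(-5) = -6 + 5 = -1)
(-139 + M(9, 4))**2 = (-139 - 1)**2 = (-140)**2 = 19600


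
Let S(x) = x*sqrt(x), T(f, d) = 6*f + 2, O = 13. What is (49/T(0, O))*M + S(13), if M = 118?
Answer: 2891 + 13*sqrt(13) ≈ 2937.9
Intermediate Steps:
T(f, d) = 2 + 6*f
S(x) = x**(3/2)
(49/T(0, O))*M + S(13) = (49/(2 + 6*0))*118 + 13**(3/2) = (49/(2 + 0))*118 + 13*sqrt(13) = (49/2)*118 + 13*sqrt(13) = 2891 + 13*sqrt(13)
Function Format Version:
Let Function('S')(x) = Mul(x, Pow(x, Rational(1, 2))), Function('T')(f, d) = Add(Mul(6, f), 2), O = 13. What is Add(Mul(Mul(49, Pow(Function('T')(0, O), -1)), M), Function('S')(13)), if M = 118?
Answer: Add(2891, Mul(13, Pow(13, Rational(1, 2)))) ≈ 2937.9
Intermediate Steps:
Function('T')(f, d) = Add(2, Mul(6, f))
Function('S')(x) = Pow(x, Rational(3, 2))
Add(Mul(Mul(49, Pow(Function('T')(0, O), -1)), M), Function('S')(13)) = Add(Mul(Mul(49, Pow(Add(2, Mul(6, 0)), -1)), 118), Pow(13, Rational(3, 2))) = Add(Mul(Mul(49, Pow(Add(2, 0), -1)), 118), Mul(13, Pow(13, Rational(1, 2)))) = Add(Mul(Mul(49, Pow(2, -1)), 118), Mul(13, Pow(13, Rational(1, 2)))) = Add(Mul(Mul(49, Rational(1, 2)), 118), Mul(13, Pow(13, Rational(1, 2)))) = Add(Mul(Rational(49, 2), 118), Mul(13, Pow(13, Rational(1, 2)))) = Add(2891, Mul(13, Pow(13, Rational(1, 2))))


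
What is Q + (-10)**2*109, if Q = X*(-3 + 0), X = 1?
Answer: 10897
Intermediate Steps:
Q = -3 (Q = 1*(-3 + 0) = 1*(-3) = -3)
Q + (-10)**2*109 = -3 + (-10)**2*109 = -3 + 100*109 = -3 + 10900 = 10897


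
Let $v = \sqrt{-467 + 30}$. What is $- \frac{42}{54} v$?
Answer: $- \frac{7 i \sqrt{437}}{9} \approx - 16.259 i$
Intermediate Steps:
$v = i \sqrt{437}$ ($v = \sqrt{-437} = i \sqrt{437} \approx 20.905 i$)
$- \frac{42}{54} v = - \frac{42}{54} i \sqrt{437} = \left(-42\right) \frac{1}{54} i \sqrt{437} = - \frac{7 i \sqrt{437}}{9}$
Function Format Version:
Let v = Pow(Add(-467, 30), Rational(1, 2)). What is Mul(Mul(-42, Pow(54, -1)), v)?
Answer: Mul(Rational(-7, 9), I, Pow(437, Rational(1, 2))) ≈ Mul(-16.259, I)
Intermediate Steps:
v = Mul(I, Pow(437, Rational(1, 2))) (v = Pow(-437, Rational(1, 2)) = Mul(I, Pow(437, Rational(1, 2))) ≈ Mul(20.905, I))
Mul(Mul(-42, Pow(54, -1)), v) = Mul(Mul(-42, Pow(54, -1)), Mul(I, Pow(437, Rational(1, 2)))) = Mul(Mul(-42, Rational(1, 54)), Mul(I, Pow(437, Rational(1, 2)))) = Mul(Rational(-7, 9), Mul(I, Pow(437, Rational(1, 2)))) = Mul(Rational(-7, 9), I, Pow(437, Rational(1, 2)))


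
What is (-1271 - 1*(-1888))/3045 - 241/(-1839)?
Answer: 207612/622195 ≈ 0.33368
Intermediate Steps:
(-1271 - 1*(-1888))/3045 - 241/(-1839) = (-1271 + 1888)*(1/3045) - 241*(-1/1839) = 617*(1/3045) + 241/1839 = 617/3045 + 241/1839 = 207612/622195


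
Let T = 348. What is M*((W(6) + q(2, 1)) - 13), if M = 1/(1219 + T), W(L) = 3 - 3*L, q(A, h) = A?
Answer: -26/1567 ≈ -0.016592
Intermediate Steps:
M = 1/1567 (M = 1/(1219 + 348) = 1/1567 ≈ 0.00063816)
M*((W(6) + q(2, 1)) - 13) = (((3 - 3*6) + 2) - 13)/1567 = (((3 - 18) + 2) - 13)/1567 = ((-15 + 2) - 13)/1567 = (-13 - 13)/1567 = (1/1567)*(-26) = -26/1567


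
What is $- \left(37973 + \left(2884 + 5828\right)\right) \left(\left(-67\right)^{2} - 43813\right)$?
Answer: $1835840940$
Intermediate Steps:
$- \left(37973 + \left(2884 + 5828\right)\right) \left(\left(-67\right)^{2} - 43813\right) = - \left(37973 + 8712\right) \left(4489 - 43813\right) = - 46685 \left(-39324\right) = \left(-1\right) \left(-1835840940\right) = 1835840940$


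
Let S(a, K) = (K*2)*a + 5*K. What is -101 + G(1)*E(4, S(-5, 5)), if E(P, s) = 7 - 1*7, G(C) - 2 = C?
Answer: -101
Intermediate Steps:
G(C) = 2 + C
S(a, K) = 5*K + 2*K*a (S(a, K) = (2*K)*a + 5*K = 2*K*a + 5*K = 5*K + 2*K*a)
E(P, s) = 0 (E(P, s) = 7 - 7 = 0)
-101 + G(1)*E(4, S(-5, 5)) = -101 + (2 + 1)*0 = -101 + 3*0 = -101 + 0 = -101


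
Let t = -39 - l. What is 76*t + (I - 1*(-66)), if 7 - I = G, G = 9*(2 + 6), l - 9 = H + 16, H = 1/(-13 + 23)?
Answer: -24353/5 ≈ -4870.6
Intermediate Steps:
H = ⅒ (H = 1/10 = ⅒ ≈ 0.10000)
l = 251/10 (l = 9 + (⅒ + 16) = 9 + 161/10 = 251/10 ≈ 25.100)
G = 72 (G = 9*8 = 72)
I = -65 (I = 7 - 1*72 = 7 - 72 = -65)
t = -641/10 (t = -39 - 1*251/10 = -39 - 251/10 = -641/10 ≈ -64.100)
76*t + (I - 1*(-66)) = 76*(-641/10) + (-65 - 1*(-66)) = -24358/5 + (-65 + 66) = -24358/5 + 1 = -24353/5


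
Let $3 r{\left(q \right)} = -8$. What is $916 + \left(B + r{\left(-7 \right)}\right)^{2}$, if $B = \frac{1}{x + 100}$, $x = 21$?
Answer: $\frac{121631629}{131769} \approx 923.07$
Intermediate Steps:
$r{\left(q \right)} = - \frac{8}{3}$ ($r{\left(q \right)} = \frac{1}{3} \left(-8\right) = - \frac{8}{3}$)
$B = \frac{1}{121}$ ($B = \frac{1}{21 + 100} = \frac{1}{121} \approx 0.0082645$)
$916 + \left(B + r{\left(-7 \right)}\right)^{2} = 916 + \left(\frac{1}{121} - \frac{8}{3}\right)^{2} = 916 + \left(- \frac{965}{363}\right)^{2} = 916 + \frac{931225}{131769} = \frac{121631629}{131769}$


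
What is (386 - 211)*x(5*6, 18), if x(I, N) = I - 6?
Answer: 4200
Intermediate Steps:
x(I, N) = -6 + I
(386 - 211)*x(5*6, 18) = (386 - 211)*(-6 + 5*6) = 175*(-6 + 30) = 175*24 = 4200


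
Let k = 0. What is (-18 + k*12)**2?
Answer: 324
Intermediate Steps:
(-18 + k*12)**2 = (-18 + 0*12)**2 = (-18 + 0)**2 = (-18)**2 = 324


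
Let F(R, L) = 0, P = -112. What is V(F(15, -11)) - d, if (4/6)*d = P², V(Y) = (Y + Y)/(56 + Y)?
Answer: -18816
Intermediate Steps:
V(Y) = 2*Y/(56 + Y) (V(Y) = (2*Y)/(56 + Y) = 2*Y/(56 + Y))
d = 18816 (d = (3/2)*(-112)² = (3/2)*12544 = 18816)
V(F(15, -11)) - d = 2*0/(56 + 0) - 1*18816 = 2*0/56 - 18816 = 2*0*(1/56) - 18816 = 0 - 18816 = -18816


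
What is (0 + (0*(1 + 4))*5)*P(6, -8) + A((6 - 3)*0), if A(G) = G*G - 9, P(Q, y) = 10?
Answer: -9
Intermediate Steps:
A(G) = -9 + G**2 (A(G) = G**2 - 9 = -9 + G**2)
(0 + (0*(1 + 4))*5)*P(6, -8) + A((6 - 3)*0) = (0 + (0*(1 + 4))*5)*10 + (-9 + ((6 - 3)*0)**2) = (0 + (0*5)*5)*10 + (-9 + (3*0)**2) = (0 + 0*5)*10 + (-9 + 0**2) = (0 + 0)*10 + (-9 + 0) = 0*10 - 9 = 0 - 9 = -9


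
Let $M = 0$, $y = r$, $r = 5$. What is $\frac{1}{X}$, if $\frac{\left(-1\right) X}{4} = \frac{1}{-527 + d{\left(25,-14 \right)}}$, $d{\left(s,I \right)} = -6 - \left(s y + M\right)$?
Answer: $\frac{329}{2} \approx 164.5$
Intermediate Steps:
$y = 5$
$d{\left(s,I \right)} = -6 - 5 s$ ($d{\left(s,I \right)} = -6 - \left(s 5 + 0\right) = -6 - \left(5 s + 0\right) = -6 - 5 s$)
$X = \frac{2}{329}$ ($X = - \frac{4}{-527 - 131} = - \frac{4}{-658} = \left(-4\right) \left(- \frac{1}{658}\right) = \frac{2}{329} \approx 0.006079$)
$\frac{1}{X} = \frac{1}{\frac{2}{329}} = \frac{329}{2}$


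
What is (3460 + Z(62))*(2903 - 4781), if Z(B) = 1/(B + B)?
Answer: -402869499/62 ≈ -6.4979e+6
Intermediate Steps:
Z(B) = 1/(2*B)
(3460 + Z(62))*(2903 - 4781) = (3460 + (1/2)/62)*(2903 - 4781) = (3460 + (1/2)*(1/62))*(-1878) = (3460 + 1/124)*(-1878) = (429041/124)*(-1878) = -402869499/62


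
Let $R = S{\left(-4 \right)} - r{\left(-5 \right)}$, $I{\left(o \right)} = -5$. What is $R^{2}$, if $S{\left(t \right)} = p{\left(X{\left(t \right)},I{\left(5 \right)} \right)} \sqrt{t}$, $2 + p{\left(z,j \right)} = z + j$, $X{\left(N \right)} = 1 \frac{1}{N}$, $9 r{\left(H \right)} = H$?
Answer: $\frac{\left(10 - 261 i\right)^{2}}{324} \approx -209.94 - 16.111 i$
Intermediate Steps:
$r{\left(H \right)} = \frac{H}{9}$
$X{\left(N \right)} = \frac{1}{N}$
$p{\left(z,j \right)} = -2 + j + z$ ($p{\left(z,j \right)} = -2 + \left(z + j\right) = -2 + \left(j + z\right) = -2 + j + z$)
$S{\left(t \right)} = \sqrt{t} \left(-7 + \frac{1}{t}\right)$ ($S{\left(t \right)} = \left(-2 - 5 + \frac{1}{t}\right) \sqrt{t} = \left(-7 + \frac{1}{t}\right) \sqrt{t} = \sqrt{t} \left(-7 + \frac{1}{t}\right)$)
$R = \frac{5}{9} - \frac{29 i}{2}$ ($R = \frac{1 - -28}{2 i} - \frac{1}{9} \left(-5\right) = - \frac{i}{2} \left(1 + 28\right) - - \frac{5}{9} = - \frac{i}{2} \cdot 29 + \frac{5}{9} = - \frac{29 i}{2} + \frac{5}{9} = \frac{5}{9} - \frac{29 i}{2} \approx 0.55556 - 14.5 i$)
$R^{2} = \left(\frac{5}{9} - \frac{29 i}{2}\right)^{2}$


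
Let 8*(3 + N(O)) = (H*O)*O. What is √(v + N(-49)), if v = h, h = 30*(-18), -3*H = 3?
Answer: I*√13490/4 ≈ 29.037*I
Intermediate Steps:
H = -1 (H = -⅓*3 = -1)
N(O) = -3 - O²/8 (N(O) = -3 + ((-O)*O)/8 = -3 + (-O²)/8 = -3 - O²/8)
h = -540
v = -540
√(v + N(-49)) = √(-540 + (-3 - ⅛*(-49)²)) = √(-540 + (-3 - ⅛*2401)) = √(-540 + (-3 - 2401/8)) = √(-540 - 2425/8) = √(-6745/8) = I*√13490/4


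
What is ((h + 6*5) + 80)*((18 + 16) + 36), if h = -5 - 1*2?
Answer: 7210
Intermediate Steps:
h = -7 (h = -5 - 2 = -7)
((h + 6*5) + 80)*((18 + 16) + 36) = ((-7 + 6*5) + 80)*((18 + 16) + 36) = ((-7 + 30) + 80)*(34 + 36) = (23 + 80)*70 = 103*70 = 7210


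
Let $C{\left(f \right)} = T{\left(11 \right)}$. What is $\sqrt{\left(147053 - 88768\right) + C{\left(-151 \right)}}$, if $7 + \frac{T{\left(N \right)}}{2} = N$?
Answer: $3 \sqrt{6477} \approx 241.44$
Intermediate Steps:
$T{\left(N \right)} = -14 + 2 N$
$C{\left(f \right)} = 8$ ($C{\left(f \right)} = -14 + 2 \cdot 11 = -14 + 22 = 8$)
$\sqrt{\left(147053 - 88768\right) + C{\left(-151 \right)}} = \sqrt{\left(147053 - 88768\right) + 8} = \sqrt{58285 + 8} = \sqrt{58293} = 3 \sqrt{6477}$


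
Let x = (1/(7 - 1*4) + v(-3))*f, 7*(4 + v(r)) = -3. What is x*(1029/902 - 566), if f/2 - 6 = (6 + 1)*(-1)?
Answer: -43817258/9471 ≈ -4626.5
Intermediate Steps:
v(r) = -31/7 (v(r) = -4 + (⅐)*(-3) = -4 - 3/7 = -31/7)
f = -2 (f = 12 + 2*((6 + 1)*(-1)) = 12 + 2*(7*(-1)) = 12 + 2*(-7) = 12 - 14 = -2)
x = 172/21 (x = (1/(7 - 1*4) - 31/7)*(-2) = (1/(7 - 4) - 31/7)*(-2) = (1/3 - 31/7)*(-2) = (⅓ - 31/7)*(-2) = -86/21*(-2) = 172/21 ≈ 8.1905)
x*(1029/902 - 566) = 172*(1029/902 - 566)/21 = (172/21)*(-509503/902) = -43817258/9471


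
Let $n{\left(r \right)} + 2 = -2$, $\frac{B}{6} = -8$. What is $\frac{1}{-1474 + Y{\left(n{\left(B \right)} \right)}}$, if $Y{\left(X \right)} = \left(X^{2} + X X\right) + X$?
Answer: $- \frac{1}{1446} \approx -0.00069156$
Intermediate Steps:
$B = -48$ ($B = 6 \left(-8\right) = -48$)
$n{\left(r \right)} = -4$ ($n{\left(r \right)} = -2 - 2 = -4$)
$Y{\left(X \right)} = X + 2 X^{2}$ ($Y{\left(X \right)} = \left(X^{2} + X^{2}\right) + X = 2 X^{2} + X = X + 2 X^{2}$)
$\frac{1}{-1474 + Y{\left(n{\left(B \right)} \right)}} = \frac{1}{-1474 - 4 \left(1 + 2 \left(-4\right)\right)} = \frac{1}{-1474 - 4 \left(1 - 8\right)} = \frac{1}{-1474 - -28} = \frac{1}{-1474 + 28} = \frac{1}{-1446} = - \frac{1}{1446}$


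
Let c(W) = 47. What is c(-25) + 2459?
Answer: 2506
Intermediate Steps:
c(-25) + 2459 = 47 + 2459 = 2506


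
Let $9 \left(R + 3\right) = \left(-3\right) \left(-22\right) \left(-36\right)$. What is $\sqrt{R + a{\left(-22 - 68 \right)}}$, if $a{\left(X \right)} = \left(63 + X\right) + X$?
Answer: $8 i \sqrt{6} \approx 19.596 i$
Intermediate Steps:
$R = -267$ ($R = -3 + \frac{\left(-3\right) \left(-22\right) \left(-36\right)}{9} = -3 + \frac{66 \left(-36\right)}{9} = -3 + \frac{1}{9} \left(-2376\right) = -3 - 264 = -267$)
$a{\left(X \right)} = 63 + 2 X$
$\sqrt{R + a{\left(-22 - 68 \right)}} = \sqrt{-267 + \left(63 + 2 \left(-22 - 68\right)\right)} = \sqrt{-267 + \left(63 + 2 \left(-90\right)\right)} = \sqrt{-267 + \left(63 - 180\right)} = \sqrt{-267 - 117} = \sqrt{-384} = 8 i \sqrt{6}$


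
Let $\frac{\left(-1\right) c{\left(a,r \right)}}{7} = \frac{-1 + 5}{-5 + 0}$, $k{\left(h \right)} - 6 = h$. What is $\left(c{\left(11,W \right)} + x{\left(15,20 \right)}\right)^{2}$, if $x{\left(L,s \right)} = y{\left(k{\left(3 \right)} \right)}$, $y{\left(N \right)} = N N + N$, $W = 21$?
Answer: $\frac{228484}{25} \approx 9139.4$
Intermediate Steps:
$k{\left(h \right)} = 6 + h$
$y{\left(N \right)} = N + N^{2}$ ($y{\left(N \right)} = N^{2} + N = N + N^{2}$)
$x{\left(L,s \right)} = 90$ ($x{\left(L,s \right)} = \left(6 + 3\right) \left(1 + \left(6 + 3\right)\right) = 9 \left(1 + 9\right) = 9 \cdot 10 = 90$)
$c{\left(a,r \right)} = \frac{28}{5}$ ($c{\left(a,r \right)} = - 7 \frac{-1 + 5}{-5 + 0} = - 7 \frac{4}{-5} = - 7 \cdot 4 \left(- \frac{1}{5}\right) = \left(-7\right) \left(- \frac{4}{5}\right) = \frac{28}{5}$)
$\left(c{\left(11,W \right)} + x{\left(15,20 \right)}\right)^{2} = \left(\frac{28}{5} + 90\right)^{2} = \left(\frac{478}{5}\right)^{2} = \frac{228484}{25}$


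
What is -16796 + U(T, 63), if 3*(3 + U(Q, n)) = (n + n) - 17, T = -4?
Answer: -50288/3 ≈ -16763.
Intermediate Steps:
U(Q, n) = -26/3 + 2*n/3 (U(Q, n) = -3 + ((n + n) - 17)/3 = -3 + (2*n - 17)/3 = -3 + (-17 + 2*n)/3 = -3 + (-17/3 + 2*n/3) = -26/3 + 2*n/3)
-16796 + U(T, 63) = -16796 + (-26/3 + (⅔)*63) = -16796 + (-26/3 + 42) = -16796 + 100/3 = -50288/3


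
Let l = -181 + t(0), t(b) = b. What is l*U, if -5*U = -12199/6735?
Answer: -2208019/33675 ≈ -65.568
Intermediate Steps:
U = 12199/33675 (U = -(-12199)/(5*6735) = -1/5*(-12199/6735) = 12199/33675 ≈ 0.36226)
l = -181 (l = -181 + 0 = -181)
l*U = -181*12199/33675 = -2208019/33675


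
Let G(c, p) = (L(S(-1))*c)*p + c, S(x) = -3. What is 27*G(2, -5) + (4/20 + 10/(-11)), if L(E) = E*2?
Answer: 92031/55 ≈ 1673.3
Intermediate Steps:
L(E) = 2*E
G(c, p) = c - 6*c*p (G(c, p) = ((2*(-3))*c)*p + c = (-6*c)*p + c = -6*c*p + c = c - 6*c*p)
27*G(2, -5) + (4/20 + 10/(-11)) = 27*(2*(1 - 6*(-5))) + (4/20 + 10/(-11)) = 27*(2*(1 + 30)) + (4*(1/20) + 10*(-1/11)) = 27*(2*31) + (1/5 - 10/11) = 27*62 - 39/55 = 1674 - 39/55 = 92031/55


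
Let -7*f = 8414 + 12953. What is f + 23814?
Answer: 145331/7 ≈ 20762.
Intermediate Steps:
f = -21367/7 (f = -(8414 + 12953)/7 = -⅐*21367 = -21367/7 ≈ -3052.4)
f + 23814 = -21367/7 + 23814 = 145331/7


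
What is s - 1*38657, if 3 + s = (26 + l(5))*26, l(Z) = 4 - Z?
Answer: -38010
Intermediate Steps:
s = 647 (s = -3 + (26 + (4 - 1*5))*26 = -3 + (26 + (4 - 5))*26 = -3 + (26 - 1)*26 = -3 + 25*26 = -3 + 650 = 647)
s - 1*38657 = 647 - 1*38657 = 647 - 38657 = -38010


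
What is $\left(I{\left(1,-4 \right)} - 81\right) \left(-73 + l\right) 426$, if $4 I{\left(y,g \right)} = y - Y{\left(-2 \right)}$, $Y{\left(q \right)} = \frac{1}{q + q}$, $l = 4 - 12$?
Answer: $\frac{22273623}{8} \approx 2.7842 \cdot 10^{6}$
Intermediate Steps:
$l = -8$ ($l = 4 - 12 = -8$)
$Y{\left(q \right)} = \frac{1}{2 q}$
$I{\left(y,g \right)} = \frac{1}{16} + \frac{y}{4}$ ($I{\left(y,g \right)} = \frac{y - \frac{1}{2 \left(-2\right)}}{4} = \frac{y - \frac{1}{2} \left(- \frac{1}{2}\right)}{4} = \frac{y - - \frac{1}{4}}{4} = \frac{y + \frac{1}{4}}{4} = \frac{\frac{1}{4} + y}{4} = \frac{1}{16} + \frac{y}{4}$)
$\left(I{\left(1,-4 \right)} - 81\right) \left(-73 + l\right) 426 = \left(\left(\frac{1}{16} + \frac{1}{4} \cdot 1\right) - 81\right) \left(-73 - 8\right) 426 = \left(\left(\frac{1}{16} + \frac{1}{4}\right) - 81\right) \left(-81\right) 426 = \left(\frac{5}{16} - 81\right) \left(-81\right) 426 = \left(- \frac{1291}{16}\right) \left(-81\right) 426 = \frac{104571}{16} \cdot 426 = \frac{22273623}{8}$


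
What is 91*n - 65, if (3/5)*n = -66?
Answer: -10075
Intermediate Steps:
n = -110 (n = (5/3)*(-66) = -110)
91*n - 65 = 91*(-110) - 65 = -10010 - 65 = -10075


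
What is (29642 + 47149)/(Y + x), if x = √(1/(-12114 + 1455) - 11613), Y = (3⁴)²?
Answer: 5370278679909/458958782107 - 153582*I*√329850663978/458958782107 ≈ 11.701 - 0.19219*I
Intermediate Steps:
Y = 6561 (Y = 81² = 6561)
x = 2*I*√329850663978/10659 (x = √(1/(-10659) - 11613) = √(-1/10659 - 11613) = √(-123782968/10659) = 2*I*√329850663978/10659 ≈ 107.76*I)
(29642 + 47149)/(Y + x) = (29642 + 47149)/(6561 + 2*I*√329850663978/10659) = 76791/(6561 + 2*I*√329850663978/10659)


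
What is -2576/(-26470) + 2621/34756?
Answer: 79454663/459995660 ≈ 0.17273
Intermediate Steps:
-2576/(-26470) + 2621/34756 = -2576*(-1/26470) + 2621*(1/34756) = 1288/13235 + 2621/34756 = 79454663/459995660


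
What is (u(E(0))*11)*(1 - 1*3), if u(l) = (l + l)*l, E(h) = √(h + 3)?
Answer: -132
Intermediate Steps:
E(h) = √(3 + h)
u(l) = 2*l² (u(l) = (2*l)*l = 2*l²)
(u(E(0))*11)*(1 - 1*3) = ((2*(√(3 + 0))²)*11)*(1 - 1*3) = ((2*(√3)²)*11)*(1 - 3) = ((2*3)*11)*(-2) = (6*11)*(-2) = 66*(-2) = -132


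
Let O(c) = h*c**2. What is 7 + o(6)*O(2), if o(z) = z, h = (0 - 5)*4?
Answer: -473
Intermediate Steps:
h = -20 (h = -5*4 = -20)
O(c) = -20*c**2
7 + o(6)*O(2) = 7 + 6*(-20*2**2) = 7 + 6*(-20*4) = 7 + 6*(-80) = 7 - 480 = -473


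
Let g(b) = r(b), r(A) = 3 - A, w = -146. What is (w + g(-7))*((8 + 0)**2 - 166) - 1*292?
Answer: 13580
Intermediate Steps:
g(b) = 3 - b
(w + g(-7))*((8 + 0)**2 - 166) - 1*292 = (-146 + (3 - 1*(-7)))*((8 + 0)**2 - 166) - 1*292 = (-146 + (3 + 7))*(8**2 - 166) - 292 = (-146 + 10)*(64 - 166) - 292 = -136*(-102) - 292 = 13872 - 292 = 13580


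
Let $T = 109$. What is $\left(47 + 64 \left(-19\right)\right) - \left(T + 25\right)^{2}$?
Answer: $-19125$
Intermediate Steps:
$\left(47 + 64 \left(-19\right)\right) - \left(T + 25\right)^{2} = \left(47 + 64 \left(-19\right)\right) - \left(109 + 25\right)^{2} = \left(47 - 1216\right) - 134^{2} = -1169 - 17956 = -19125$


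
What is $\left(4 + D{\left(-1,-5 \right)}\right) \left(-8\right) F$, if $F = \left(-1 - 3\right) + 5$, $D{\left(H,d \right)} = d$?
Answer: $8$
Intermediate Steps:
$F = 1$ ($F = -4 + 5 = 1$)
$\left(4 + D{\left(-1,-5 \right)}\right) \left(-8\right) F = \left(4 - 5\right) \left(-8\right) 1 = \left(-1\right) \left(-8\right) 1 = 8 \cdot 1 = 8$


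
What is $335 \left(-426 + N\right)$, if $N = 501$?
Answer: $25125$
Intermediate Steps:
$335 \left(-426 + N\right) = 335 \left(-426 + 501\right) = 335 \cdot 75 = 25125$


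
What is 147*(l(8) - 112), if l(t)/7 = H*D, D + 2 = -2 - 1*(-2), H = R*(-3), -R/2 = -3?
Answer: 20580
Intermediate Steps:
R = 6 (R = -2*(-3) = 6)
H = -18 (H = 6*(-3) = -18)
D = -2 (D = -2 + (-2 - 1*(-2)) = -2 + (-2 + 2) = -2 + 0 = -2)
l(t) = 252 (l(t) = 7*(-18*(-2)) = 7*36 = 252)
147*(l(8) - 112) = 147*(252 - 112) = 147*140 = 20580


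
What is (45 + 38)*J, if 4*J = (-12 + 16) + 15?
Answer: 1577/4 ≈ 394.25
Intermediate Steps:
J = 19/4 (J = ((-12 + 16) + 15)/4 = (4 + 15)/4 = (¼)*19 = 19/4 ≈ 4.7500)
(45 + 38)*J = (45 + 38)*(19/4) = 83*(19/4) = 1577/4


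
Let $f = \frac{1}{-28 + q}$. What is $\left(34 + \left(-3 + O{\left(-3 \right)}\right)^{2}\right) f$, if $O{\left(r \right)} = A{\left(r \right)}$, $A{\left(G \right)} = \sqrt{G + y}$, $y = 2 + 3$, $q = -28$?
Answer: $- \frac{45}{56} + \frac{3 \sqrt{2}}{28} \approx -0.65205$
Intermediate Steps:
$y = 5$
$A{\left(G \right)} = \sqrt{5 + G}$ ($A{\left(G \right)} = \sqrt{G + 5} = \sqrt{5 + G}$)
$O{\left(r \right)} = \sqrt{5 + r}$
$f = - \frac{1}{56}$ ($f = \frac{1}{-28 - 28} = \frac{1}{-56} = - \frac{1}{56} \approx -0.017857$)
$\left(34 + \left(-3 + O{\left(-3 \right)}\right)^{2}\right) f = \left(34 + \left(-3 + \sqrt{5 - 3}\right)^{2}\right) \left(- \frac{1}{56}\right) = \left(34 + \left(-3 + \sqrt{2}\right)^{2}\right) \left(- \frac{1}{56}\right) = - \frac{17}{28} - \frac{\left(-3 + \sqrt{2}\right)^{2}}{56}$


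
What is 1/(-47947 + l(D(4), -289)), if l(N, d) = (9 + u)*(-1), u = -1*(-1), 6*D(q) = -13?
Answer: -1/47957 ≈ -2.0852e-5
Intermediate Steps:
D(q) = -13/6 (D(q) = (1/6)*(-13) = -13/6)
u = 1
l(N, d) = -10 (l(N, d) = (9 + 1)*(-1) = 10*(-1) = -10)
1/(-47947 + l(D(4), -289)) = 1/(-47947 - 10) = 1/(-47957) = -1/47957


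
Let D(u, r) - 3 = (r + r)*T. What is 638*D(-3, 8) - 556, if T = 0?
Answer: 1358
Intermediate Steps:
D(u, r) = 3 (D(u, r) = 3 + (r + r)*0 = 3 + (2*r)*0 = 3 + 0 = 3)
638*D(-3, 8) - 556 = 638*3 - 556 = 1914 - 556 = 1358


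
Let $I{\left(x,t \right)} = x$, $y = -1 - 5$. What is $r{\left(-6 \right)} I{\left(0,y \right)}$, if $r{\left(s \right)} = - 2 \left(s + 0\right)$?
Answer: $0$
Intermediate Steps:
$r{\left(s \right)} = - 2 s$
$y = -6$ ($y = -1 - 5 = -6$)
$r{\left(-6 \right)} I{\left(0,y \right)} = \left(-2\right) \left(-6\right) 0 = 12 \cdot 0 = 0$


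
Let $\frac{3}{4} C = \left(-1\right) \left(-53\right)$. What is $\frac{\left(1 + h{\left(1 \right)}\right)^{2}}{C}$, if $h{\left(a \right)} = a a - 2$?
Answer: $0$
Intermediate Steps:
$h{\left(a \right)} = -2 + a^{2}$ ($h{\left(a \right)} = a^{2} - 2 = -2 + a^{2}$)
$C = \frac{212}{3}$ ($C = \frac{4 \left(\left(-1\right) \left(-53\right)\right)}{3} = \frac{4}{3} \cdot 53 = \frac{212}{3} \approx 70.667$)
$\frac{\left(1 + h{\left(1 \right)}\right)^{2}}{C} = \frac{\left(1 - \left(2 - 1^{2}\right)\right)^{2}}{\frac{212}{3}} = \left(1 + \left(-2 + 1\right)\right)^{2} \cdot \frac{3}{212} = \left(1 - 1\right)^{2} \cdot \frac{3}{212} = 0^{2} \cdot \frac{3}{212} = 0 \cdot \frac{3}{212} = 0$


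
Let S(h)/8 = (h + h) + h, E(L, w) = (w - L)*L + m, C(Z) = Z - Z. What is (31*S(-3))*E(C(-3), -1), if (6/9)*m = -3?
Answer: 10044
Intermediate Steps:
m = -9/2 (m = (3/2)*(-3) = -9/2 ≈ -4.5000)
C(Z) = 0
E(L, w) = -9/2 + L*(w - L) (E(L, w) = (w - L)*L - 9/2 = L*(w - L) - 9/2 = -9/2 + L*(w - L))
S(h) = 24*h (S(h) = 8*((h + h) + h) = 8*(2*h + h) = 8*(3*h) = 24*h)
(31*S(-3))*E(C(-3), -1) = (31*(24*(-3)))*(-9/2 - 1*0² + 0*(-1)) = (31*(-72))*(-9/2 - 1*0 + 0) = -2232*(-9/2 + 0 + 0) = -2232*(-9/2) = 10044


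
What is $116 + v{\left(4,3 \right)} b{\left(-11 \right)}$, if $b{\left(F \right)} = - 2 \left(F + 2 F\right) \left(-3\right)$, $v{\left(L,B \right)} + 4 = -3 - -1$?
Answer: $1304$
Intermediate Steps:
$v{\left(L,B \right)} = -6$ ($v{\left(L,B \right)} = -4 - 2 = -6$)
$b{\left(F \right)} = 18 F$ ($b{\left(F \right)} = - 2 \cdot 3 F \left(-3\right) = - 6 F \left(-3\right) = - \left(-18\right) F = 18 F$)
$116 + v{\left(4,3 \right)} b{\left(-11 \right)} = 116 - 6 \cdot 18 \left(-11\right) = 116 - -1188 = 116 + 1188 = 1304$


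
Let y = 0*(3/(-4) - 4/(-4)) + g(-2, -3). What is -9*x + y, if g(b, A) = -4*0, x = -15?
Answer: 135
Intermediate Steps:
g(b, A) = 0
y = 0 (y = 0*(3/(-4) - 4/(-4)) + 0 = 0*(3*(-1/4) - 4*(-1/4)) + 0 = 0*(-3/4 + 1) + 0 = 0*(1/4) + 0 = 0 + 0 = 0)
-9*x + y = -9*(-15) + 0 = 135 + 0 = 135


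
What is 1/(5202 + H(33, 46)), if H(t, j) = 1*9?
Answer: 1/5211 ≈ 0.00019190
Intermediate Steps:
H(t, j) = 9
1/(5202 + H(33, 46)) = 1/(5202 + 9) = 1/5211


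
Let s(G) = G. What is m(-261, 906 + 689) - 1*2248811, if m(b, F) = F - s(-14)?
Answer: -2247202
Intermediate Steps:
m(b, F) = 14 + F (m(b, F) = F - 1*(-14) = F + 14 = 14 + F)
m(-261, 906 + 689) - 1*2248811 = (14 + (906 + 689)) - 1*2248811 = (14 + 1595) - 2248811 = 1609 - 2248811 = -2247202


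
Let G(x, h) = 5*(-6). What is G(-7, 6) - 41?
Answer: -71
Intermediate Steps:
G(x, h) = -30
G(-7, 6) - 41 = -30 - 41 = -71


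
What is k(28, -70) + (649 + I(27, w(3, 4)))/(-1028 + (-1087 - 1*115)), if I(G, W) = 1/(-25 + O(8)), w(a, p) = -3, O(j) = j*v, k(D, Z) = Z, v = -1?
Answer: -2586358/36795 ≈ -70.291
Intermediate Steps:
O(j) = -j (O(j) = j*(-1) = -j)
I(G, W) = -1/33 (I(G, W) = 1/(-25 - 1*8) = 1/(-25 - 8) = 1/(-33) = -1/33)
k(28, -70) + (649 + I(27, w(3, 4)))/(-1028 + (-1087 - 1*115)) = -70 + (649 - 1/33)/(-1028 + (-1087 - 1*115)) = -70 + 21416/(33*(-1028 + (-1087 - 115))) = -70 + 21416/(33*(-1028 - 1202)) = -70 + (21416/33)/(-2230) = -70 + (21416/33)*(-1/2230) = -70 - 10708/36795 = -2586358/36795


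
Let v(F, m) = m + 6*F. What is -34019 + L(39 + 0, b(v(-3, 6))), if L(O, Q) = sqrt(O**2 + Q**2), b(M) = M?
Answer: -34019 + 3*sqrt(185) ≈ -33978.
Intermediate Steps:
-34019 + L(39 + 0, b(v(-3, 6))) = -34019 + sqrt((39 + 0)**2 + (6 + 6*(-3))**2) = -34019 + sqrt(39**2 + (6 - 18)**2) = -34019 + sqrt(1521 + (-12)**2) = -34019 + sqrt(1521 + 144) = -34019 + sqrt(1665) = -34019 + 3*sqrt(185)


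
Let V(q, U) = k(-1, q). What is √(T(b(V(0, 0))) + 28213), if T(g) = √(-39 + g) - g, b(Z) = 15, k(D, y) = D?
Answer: √(28198 + 2*I*√6) ≈ 167.92 + 0.015*I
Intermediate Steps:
V(q, U) = -1
√(T(b(V(0, 0))) + 28213) = √((√(-39 + 15) - 1*15) + 28213) = √((√(-24) - 15) + 28213) = √((2*I*√6 - 15) + 28213) = √((-15 + 2*I*√6) + 28213) = √(28198 + 2*I*√6)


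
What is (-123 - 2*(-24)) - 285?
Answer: -360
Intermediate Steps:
(-123 - 2*(-24)) - 285 = (-123 + 48) - 285 = -75 - 285 = -360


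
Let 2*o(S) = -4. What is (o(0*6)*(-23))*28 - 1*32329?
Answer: -31041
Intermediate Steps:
o(S) = -2 (o(S) = (½)*(-4) = -2)
(o(0*6)*(-23))*28 - 1*32329 = -2*(-23)*28 - 1*32329 = 46*28 - 32329 = 1288 - 32329 = -31041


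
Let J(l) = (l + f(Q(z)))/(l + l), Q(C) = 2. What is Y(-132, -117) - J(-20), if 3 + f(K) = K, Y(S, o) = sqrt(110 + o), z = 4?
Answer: -21/40 + I*sqrt(7) ≈ -0.525 + 2.6458*I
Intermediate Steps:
f(K) = -3 + K
J(l) = (-1 + l)/(2*l) (J(l) = (l + (-3 + 2))/(l + l) = (l - 1)/((2*l)) = (-1 + l)*(1/(2*l)) = (-1 + l)/(2*l))
Y(-132, -117) - J(-20) = sqrt(110 - 117) - (-1 - 20)/(2*(-20)) = sqrt(-7) - (-1)*(-21)/(2*20) = I*sqrt(7) - 1*21/40 = I*sqrt(7) - 21/40 = -21/40 + I*sqrt(7)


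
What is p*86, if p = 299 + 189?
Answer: 41968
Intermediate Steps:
p = 488
p*86 = 488*86 = 41968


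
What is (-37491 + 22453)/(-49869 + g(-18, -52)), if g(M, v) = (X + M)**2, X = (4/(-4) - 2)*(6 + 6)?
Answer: 15038/46953 ≈ 0.32028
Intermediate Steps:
X = -36 (X = (4*(-1/4) - 2)*12 = (-1 - 2)*12 = -3*12 = -36)
g(M, v) = (-36 + M)**2
(-37491 + 22453)/(-49869 + g(-18, -52)) = (-37491 + 22453)/(-49869 + (-36 - 18)**2) = -15038/(-49869 + (-54)**2) = -15038/(-49869 + 2916) = -15038/(-46953) = -15038*(-1/46953) = 15038/46953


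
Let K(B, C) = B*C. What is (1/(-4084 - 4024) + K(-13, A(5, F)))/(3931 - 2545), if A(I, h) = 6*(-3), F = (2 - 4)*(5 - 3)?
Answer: 1897271/11237688 ≈ 0.16883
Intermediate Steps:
F = -4 (F = -2*2 = -4)
A(I, h) = -18
(1/(-4084 - 4024) + K(-13, A(5, F)))/(3931 - 2545) = (1/(-4084 - 4024) - 13*(-18))/(3931 - 2545) = (1/(-8108) + 234)/1386 = (-1/8108 + 234)*(1/1386) = (1897271/8108)*(1/1386) = 1897271/11237688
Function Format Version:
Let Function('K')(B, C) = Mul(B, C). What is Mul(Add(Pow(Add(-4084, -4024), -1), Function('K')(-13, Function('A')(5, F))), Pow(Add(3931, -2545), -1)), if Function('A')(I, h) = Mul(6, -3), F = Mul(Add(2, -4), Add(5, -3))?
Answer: Rational(1897271, 11237688) ≈ 0.16883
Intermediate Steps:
F = -4 (F = Mul(-2, 2) = -4)
Function('A')(I, h) = -18
Mul(Add(Pow(Add(-4084, -4024), -1), Function('K')(-13, Function('A')(5, F))), Pow(Add(3931, -2545), -1)) = Mul(Add(Pow(Add(-4084, -4024), -1), Mul(-13, -18)), Pow(Add(3931, -2545), -1)) = Mul(Add(Pow(-8108, -1), 234), Pow(1386, -1)) = Mul(Add(Rational(-1, 8108), 234), Rational(1, 1386)) = Mul(Rational(1897271, 8108), Rational(1, 1386)) = Rational(1897271, 11237688)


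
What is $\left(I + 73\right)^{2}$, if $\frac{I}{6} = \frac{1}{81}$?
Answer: $\frac{3892729}{729} \approx 5339.8$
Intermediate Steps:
$I = \frac{2}{27}$ ($I = \frac{6}{81} = 6 \cdot \frac{1}{81} = \frac{2}{27} \approx 0.074074$)
$\left(I + 73\right)^{2} = \left(\frac{2}{27} + 73\right)^{2} = \left(\frac{1973}{27}\right)^{2} = \frac{3892729}{729}$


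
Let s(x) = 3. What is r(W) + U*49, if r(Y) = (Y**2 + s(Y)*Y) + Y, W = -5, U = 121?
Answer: 5934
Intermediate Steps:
r(Y) = Y**2 + 4*Y (r(Y) = (Y**2 + 3*Y) + Y = Y**2 + 4*Y)
r(W) + U*49 = -5*(4 - 5) + 121*49 = -5*(-1) + 5929 = 5 + 5929 = 5934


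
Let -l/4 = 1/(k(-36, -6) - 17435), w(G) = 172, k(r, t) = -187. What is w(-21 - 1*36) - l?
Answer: 1515490/8811 ≈ 172.00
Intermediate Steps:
l = 2/8811 (l = -4/(-187 - 17435) = -4/(-17622) = -4*(-1/17622) = 2/8811 ≈ 0.00022699)
w(-21 - 1*36) - l = 172 - 1*2/8811 = 172 - 2/8811 = 1515490/8811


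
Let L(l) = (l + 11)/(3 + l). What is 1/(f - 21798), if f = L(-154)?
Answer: -151/3291355 ≈ -4.5878e-5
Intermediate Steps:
L(l) = (11 + l)/(3 + l)
f = 143/151 (f = (11 - 154)/(3 - 154) = -143/(-151) = -1/151*(-143) = 143/151 ≈ 0.94702)
1/(f - 21798) = 1/(143/151 - 21798) = 1/(-3291355/151) = -151/3291355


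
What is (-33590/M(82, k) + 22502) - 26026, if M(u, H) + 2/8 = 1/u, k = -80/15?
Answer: 5371324/39 ≈ 1.3773e+5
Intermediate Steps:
k = -16/3 (k = -80*1/15 = -16/3 ≈ -5.3333)
M(u, H) = -¼ + 1/u
(-33590/M(82, k) + 22502) - 26026 = (-33590*328/(4 - 1*82) + 22502) - 26026 = (-33590*328/(4 - 82) + 22502) - 26026 = (-33590/((¼)*(1/82)*(-78)) + 22502) - 26026 = (-33590/(-39/164) + 22502) - 26026 = (-33590*(-164/39) + 22502) - 26026 = (5508760/39 + 22502) - 26026 = 6386338/39 - 26026 = 5371324/39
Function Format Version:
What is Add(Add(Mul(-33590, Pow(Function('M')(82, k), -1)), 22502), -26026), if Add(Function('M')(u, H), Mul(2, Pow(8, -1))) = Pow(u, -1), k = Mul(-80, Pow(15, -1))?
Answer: Rational(5371324, 39) ≈ 1.3773e+5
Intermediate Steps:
k = Rational(-16, 3) (k = Mul(-80, Rational(1, 15)) = Rational(-16, 3) ≈ -5.3333)
Function('M')(u, H) = Add(Rational(-1, 4), Pow(u, -1))
Add(Add(Mul(-33590, Pow(Function('M')(82, k), -1)), 22502), -26026) = Add(Add(Mul(-33590, Pow(Mul(Rational(1, 4), Pow(82, -1), Add(4, Mul(-1, 82))), -1)), 22502), -26026) = Add(Add(Mul(-33590, Pow(Mul(Rational(1, 4), Rational(1, 82), Add(4, -82)), -1)), 22502), -26026) = Add(Add(Mul(-33590, Pow(Mul(Rational(1, 4), Rational(1, 82), -78), -1)), 22502), -26026) = Add(Add(Mul(-33590, Pow(Rational(-39, 164), -1)), 22502), -26026) = Add(Add(Mul(-33590, Rational(-164, 39)), 22502), -26026) = Add(Add(Rational(5508760, 39), 22502), -26026) = Add(Rational(6386338, 39), -26026) = Rational(5371324, 39)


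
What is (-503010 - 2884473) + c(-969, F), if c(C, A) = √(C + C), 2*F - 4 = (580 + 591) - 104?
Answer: -3387483 + I*√1938 ≈ -3.3875e+6 + 44.023*I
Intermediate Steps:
F = 1071/2 (F = 2 + ((580 + 591) - 104)/2 = 2 + (1171 - 104)/2 = 2 + (½)*1067 = 2 + 1067/2 = 1071/2 ≈ 535.50)
c(C, A) = √2*√C (c(C, A) = √(2*C) = √2*√C)
(-503010 - 2884473) + c(-969, F) = (-503010 - 2884473) + √2*√(-969) = -3387483 + √2*(I*√969) = -3387483 + I*√1938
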